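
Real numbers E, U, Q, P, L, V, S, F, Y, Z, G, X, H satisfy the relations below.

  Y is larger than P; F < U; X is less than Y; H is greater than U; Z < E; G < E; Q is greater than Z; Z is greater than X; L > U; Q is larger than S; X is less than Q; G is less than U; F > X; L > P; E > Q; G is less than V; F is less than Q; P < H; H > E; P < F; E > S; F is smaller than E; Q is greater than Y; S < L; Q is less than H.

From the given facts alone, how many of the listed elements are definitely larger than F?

The elements the relations force above F are U, Q, L, E, H — no chain reaches any other.
That is 5.

5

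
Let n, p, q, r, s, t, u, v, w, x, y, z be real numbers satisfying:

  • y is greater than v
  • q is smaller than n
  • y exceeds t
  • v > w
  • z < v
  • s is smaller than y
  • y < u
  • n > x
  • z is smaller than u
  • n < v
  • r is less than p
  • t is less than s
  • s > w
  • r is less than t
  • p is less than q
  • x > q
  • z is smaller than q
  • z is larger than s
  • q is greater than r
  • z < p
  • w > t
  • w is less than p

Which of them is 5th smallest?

Piecing the relations together gives one ordering: r < t < w < s < z < p < q < x < n < v < y < u.
The 5th smallest is z.

z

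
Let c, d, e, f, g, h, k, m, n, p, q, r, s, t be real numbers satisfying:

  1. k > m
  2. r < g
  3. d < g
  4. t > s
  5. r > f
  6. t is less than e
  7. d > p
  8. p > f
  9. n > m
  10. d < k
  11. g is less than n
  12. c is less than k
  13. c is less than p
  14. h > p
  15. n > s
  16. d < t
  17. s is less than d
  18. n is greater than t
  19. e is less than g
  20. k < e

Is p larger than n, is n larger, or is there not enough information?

p < d and d < k give p < k.
Then k < e extends the chain to e.
With e < g: p < d < k < e < g.
With g < n: p < d < k < e < g < n.
So n is larger.

n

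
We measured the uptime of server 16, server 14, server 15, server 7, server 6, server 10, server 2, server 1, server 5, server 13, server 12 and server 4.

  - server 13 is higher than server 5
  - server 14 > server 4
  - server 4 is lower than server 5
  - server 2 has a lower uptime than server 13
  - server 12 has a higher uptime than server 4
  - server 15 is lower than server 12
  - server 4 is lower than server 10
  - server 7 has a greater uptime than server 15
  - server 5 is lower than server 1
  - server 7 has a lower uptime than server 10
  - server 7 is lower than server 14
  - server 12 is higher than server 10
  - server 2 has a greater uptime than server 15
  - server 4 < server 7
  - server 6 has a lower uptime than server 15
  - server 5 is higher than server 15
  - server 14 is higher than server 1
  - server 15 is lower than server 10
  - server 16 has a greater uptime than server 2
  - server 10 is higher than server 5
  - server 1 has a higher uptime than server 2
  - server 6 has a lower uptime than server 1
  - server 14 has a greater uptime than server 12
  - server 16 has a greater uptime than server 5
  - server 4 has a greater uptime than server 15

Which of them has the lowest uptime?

Chaining upward from server 6: directly above it, server 15, server 1; then server 4, server 5, server 7, server 10, server 2, server 12, server 14; then server 16, server 13.
That covers every other element, and nothing is given below server 6, so server 6 is the lowest uptime.

server 6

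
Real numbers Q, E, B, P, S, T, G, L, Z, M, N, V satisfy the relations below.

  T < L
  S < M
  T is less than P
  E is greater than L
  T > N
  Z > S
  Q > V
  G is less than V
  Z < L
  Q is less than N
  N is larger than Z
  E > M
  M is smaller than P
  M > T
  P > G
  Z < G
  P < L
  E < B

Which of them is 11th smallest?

E

The consecutive relations fix a unique order: S < Z < G < V < Q < N < T < M < P < L < E < B.
Counting 11 from the smallest end gives E.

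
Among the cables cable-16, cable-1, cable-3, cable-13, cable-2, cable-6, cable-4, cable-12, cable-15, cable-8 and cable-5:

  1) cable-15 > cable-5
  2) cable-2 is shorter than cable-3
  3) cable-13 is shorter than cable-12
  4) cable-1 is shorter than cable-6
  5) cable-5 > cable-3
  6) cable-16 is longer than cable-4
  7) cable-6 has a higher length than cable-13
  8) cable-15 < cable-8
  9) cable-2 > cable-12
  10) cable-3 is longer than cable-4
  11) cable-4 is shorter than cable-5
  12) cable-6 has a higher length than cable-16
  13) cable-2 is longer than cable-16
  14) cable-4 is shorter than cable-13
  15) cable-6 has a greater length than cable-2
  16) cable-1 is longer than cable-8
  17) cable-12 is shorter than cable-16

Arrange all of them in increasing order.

cable-4 < cable-13 < cable-12 < cable-16 < cable-2 < cable-3 < cable-5 < cable-15 < cable-8 < cable-1 < cable-6

The consecutive links are each given: cable-4 < cable-13; cable-13 < cable-12; cable-12 < cable-16; cable-16 < cable-2; cable-2 < cable-3; cable-3 < cable-5; cable-5 < cable-15; cable-15 < cable-8; cable-8 < cable-1; cable-1 < cable-6.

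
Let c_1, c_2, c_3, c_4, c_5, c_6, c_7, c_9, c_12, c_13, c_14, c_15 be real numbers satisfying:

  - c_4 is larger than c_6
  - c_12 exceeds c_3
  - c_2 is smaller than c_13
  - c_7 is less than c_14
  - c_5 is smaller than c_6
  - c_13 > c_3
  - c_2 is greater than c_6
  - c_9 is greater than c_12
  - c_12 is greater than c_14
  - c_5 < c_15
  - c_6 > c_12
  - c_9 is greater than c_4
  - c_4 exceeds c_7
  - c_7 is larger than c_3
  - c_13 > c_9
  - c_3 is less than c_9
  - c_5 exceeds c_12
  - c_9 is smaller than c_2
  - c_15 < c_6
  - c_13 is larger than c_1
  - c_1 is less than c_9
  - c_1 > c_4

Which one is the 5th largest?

Chaining the given pairs: c_3 < c_7 < c_14 < c_12 < c_5 < c_15 < c_6 < c_4 < c_1 < c_9 < c_2 < c_13.
Counting 5 from the largest end gives c_4.

c_4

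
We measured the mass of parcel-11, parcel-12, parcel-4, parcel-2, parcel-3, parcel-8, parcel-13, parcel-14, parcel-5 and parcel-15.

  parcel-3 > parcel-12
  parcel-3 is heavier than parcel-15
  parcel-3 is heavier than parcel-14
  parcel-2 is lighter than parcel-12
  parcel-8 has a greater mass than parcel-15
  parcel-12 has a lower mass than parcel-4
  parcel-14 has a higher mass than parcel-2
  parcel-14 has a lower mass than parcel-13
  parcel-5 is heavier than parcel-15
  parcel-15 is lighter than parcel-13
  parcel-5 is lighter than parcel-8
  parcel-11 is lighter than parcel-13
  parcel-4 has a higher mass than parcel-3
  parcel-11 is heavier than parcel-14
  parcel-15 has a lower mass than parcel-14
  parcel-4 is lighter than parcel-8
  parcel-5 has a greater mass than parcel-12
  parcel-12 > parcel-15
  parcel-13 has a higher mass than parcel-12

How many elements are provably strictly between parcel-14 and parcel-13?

1

The relations place parcel-14 below parcel-13. An element lies strictly between them when it is forced above parcel-14 and also forced below parcel-13.
Above parcel-14: {parcel-11, parcel-3, parcel-4, parcel-8}. Below parcel-13: {parcel-15, parcel-2, parcel-12, parcel-11}.
Intersection: {parcel-11} — 1.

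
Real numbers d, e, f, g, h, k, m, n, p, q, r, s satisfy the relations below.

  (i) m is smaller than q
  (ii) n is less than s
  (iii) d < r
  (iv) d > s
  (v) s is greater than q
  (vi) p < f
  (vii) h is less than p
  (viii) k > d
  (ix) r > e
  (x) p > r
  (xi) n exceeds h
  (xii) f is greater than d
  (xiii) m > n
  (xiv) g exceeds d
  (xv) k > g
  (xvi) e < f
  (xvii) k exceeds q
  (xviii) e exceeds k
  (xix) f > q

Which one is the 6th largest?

The consecutive relations fix a unique order: h < n < m < q < s < d < g < k < e < r < p < f.
The 6th largest is g.

g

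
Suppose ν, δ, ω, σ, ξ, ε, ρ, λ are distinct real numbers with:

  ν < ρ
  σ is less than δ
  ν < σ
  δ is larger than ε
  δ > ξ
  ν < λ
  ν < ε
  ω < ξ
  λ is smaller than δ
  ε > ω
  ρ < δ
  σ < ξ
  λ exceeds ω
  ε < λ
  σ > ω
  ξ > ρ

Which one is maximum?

Chaining downward from δ: directly below it, σ, ρ, ε, λ, ξ; then ω, ν.
That covers every other element, and nothing is given above δ, so δ is the maximum.

δ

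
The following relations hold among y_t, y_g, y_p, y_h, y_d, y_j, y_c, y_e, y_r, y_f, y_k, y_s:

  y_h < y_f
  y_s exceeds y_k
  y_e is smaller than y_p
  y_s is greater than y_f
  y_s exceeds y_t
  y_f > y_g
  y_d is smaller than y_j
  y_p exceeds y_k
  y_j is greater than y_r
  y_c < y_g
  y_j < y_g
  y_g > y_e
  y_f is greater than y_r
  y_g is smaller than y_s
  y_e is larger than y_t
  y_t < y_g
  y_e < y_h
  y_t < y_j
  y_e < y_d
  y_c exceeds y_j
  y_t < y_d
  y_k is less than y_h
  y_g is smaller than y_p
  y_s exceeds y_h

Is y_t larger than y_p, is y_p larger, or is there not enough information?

y_t < y_e < y_d < y_j < y_c < y_g < y_p, by transitivity through y_e, y_d, y_j, y_c, y_g.
So y_p is larger.

y_p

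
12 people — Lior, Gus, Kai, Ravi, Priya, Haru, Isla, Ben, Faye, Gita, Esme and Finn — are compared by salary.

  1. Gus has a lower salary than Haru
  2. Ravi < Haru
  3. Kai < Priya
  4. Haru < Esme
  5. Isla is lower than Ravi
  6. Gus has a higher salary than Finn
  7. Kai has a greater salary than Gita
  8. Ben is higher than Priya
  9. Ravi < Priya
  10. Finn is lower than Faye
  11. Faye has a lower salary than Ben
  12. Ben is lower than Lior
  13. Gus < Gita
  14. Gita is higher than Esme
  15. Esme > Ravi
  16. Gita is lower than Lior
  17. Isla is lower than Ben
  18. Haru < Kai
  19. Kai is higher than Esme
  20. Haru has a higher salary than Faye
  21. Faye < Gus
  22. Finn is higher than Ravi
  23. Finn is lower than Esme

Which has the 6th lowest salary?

The consecutive relations fix a unique order: Isla < Ravi < Finn < Faye < Gus < Haru < Esme < Gita < Kai < Priya < Ben < Lior.
The 6th smallest is Haru.

Haru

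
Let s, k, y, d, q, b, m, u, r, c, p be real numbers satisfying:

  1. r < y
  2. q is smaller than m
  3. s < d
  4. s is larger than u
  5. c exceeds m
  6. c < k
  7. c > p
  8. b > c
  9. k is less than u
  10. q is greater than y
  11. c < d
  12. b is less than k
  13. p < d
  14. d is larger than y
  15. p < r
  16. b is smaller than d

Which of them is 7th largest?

The consecutive relations fix a unique order: p < r < y < q < m < c < b < k < u < s < d.
The 7th largest is m.

m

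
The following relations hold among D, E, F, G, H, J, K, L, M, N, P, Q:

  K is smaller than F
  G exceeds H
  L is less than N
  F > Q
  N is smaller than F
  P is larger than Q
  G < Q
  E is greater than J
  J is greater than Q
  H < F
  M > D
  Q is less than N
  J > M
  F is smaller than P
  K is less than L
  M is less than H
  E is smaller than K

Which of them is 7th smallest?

Chaining the given pairs: D < M < H < G < Q < J < E < K < L < N < F < P.
Counting 7 from the smallest end gives E.

E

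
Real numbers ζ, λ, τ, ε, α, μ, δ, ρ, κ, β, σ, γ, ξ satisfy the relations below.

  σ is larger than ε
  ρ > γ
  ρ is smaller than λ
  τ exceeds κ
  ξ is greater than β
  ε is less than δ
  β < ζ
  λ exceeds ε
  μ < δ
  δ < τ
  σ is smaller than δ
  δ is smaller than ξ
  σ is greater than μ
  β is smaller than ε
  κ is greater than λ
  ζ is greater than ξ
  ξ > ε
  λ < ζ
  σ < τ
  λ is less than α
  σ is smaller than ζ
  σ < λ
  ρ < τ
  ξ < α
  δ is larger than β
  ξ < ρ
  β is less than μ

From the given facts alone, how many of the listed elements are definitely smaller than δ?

Directly below δ: β, μ, ε, σ.
No other element is forced below δ by the given relations, so the count is 4.

4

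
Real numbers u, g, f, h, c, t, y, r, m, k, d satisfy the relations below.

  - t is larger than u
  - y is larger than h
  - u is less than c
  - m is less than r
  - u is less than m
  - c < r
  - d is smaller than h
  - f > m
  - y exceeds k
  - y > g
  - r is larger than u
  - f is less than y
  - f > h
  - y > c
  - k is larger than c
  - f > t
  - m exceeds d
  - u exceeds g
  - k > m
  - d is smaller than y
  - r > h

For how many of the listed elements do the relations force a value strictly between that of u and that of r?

2

Chaining upward from u reaches: c, t, m, k, f, y.
Chaining downward from r reaches: g, c, d, m, h.
Strictly between u and r are those in both lists: c, m — 2 elements.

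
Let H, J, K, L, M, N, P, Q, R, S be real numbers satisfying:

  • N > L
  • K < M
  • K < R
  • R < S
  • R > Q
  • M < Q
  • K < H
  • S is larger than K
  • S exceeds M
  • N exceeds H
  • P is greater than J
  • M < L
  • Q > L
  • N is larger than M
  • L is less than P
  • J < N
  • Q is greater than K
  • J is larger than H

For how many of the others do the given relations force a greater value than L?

5

From L the given relations immediately reach Q, N, P.
From those, R — 4 in total.
From those, S — 5 in total.
Nothing else is reachable above L; 5 in all.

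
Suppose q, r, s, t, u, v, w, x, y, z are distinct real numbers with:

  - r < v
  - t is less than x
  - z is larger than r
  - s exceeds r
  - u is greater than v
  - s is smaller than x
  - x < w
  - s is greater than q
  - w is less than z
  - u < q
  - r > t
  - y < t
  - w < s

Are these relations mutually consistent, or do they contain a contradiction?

inconsistent

We have w < s stated directly, yet also s < x < w by chaining the others — so s < w. Contradiction.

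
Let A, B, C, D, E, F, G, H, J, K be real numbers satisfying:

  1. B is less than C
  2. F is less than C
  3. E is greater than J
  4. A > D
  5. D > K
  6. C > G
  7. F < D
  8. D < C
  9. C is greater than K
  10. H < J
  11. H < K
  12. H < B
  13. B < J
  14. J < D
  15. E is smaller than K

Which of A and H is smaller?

Link the given pairs in sequence: H < B; B < J; J < E; E < K; K < D; D < A.
Together: H < B < J < E < K < D < A.
So H < A; H is the smaller of the two.

H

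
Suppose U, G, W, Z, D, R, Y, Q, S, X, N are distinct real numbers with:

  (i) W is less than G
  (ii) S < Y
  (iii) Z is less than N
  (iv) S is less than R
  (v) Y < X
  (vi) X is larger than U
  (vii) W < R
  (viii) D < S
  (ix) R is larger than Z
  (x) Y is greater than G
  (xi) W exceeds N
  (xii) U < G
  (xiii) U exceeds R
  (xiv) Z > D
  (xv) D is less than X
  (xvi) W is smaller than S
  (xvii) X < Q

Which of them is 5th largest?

U

Piecing the relations together gives one ordering: D < Z < N < W < S < R < U < G < Y < X < Q.
The 5th largest is U.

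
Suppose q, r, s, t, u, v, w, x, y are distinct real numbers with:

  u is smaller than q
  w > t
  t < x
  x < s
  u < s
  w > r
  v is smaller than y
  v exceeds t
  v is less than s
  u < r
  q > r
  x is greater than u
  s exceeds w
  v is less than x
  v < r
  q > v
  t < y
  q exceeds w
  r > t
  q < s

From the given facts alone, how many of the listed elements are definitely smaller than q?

5

The elements the relations force below q are t, v, u, r, w — no chain reaches any other.
That is 5.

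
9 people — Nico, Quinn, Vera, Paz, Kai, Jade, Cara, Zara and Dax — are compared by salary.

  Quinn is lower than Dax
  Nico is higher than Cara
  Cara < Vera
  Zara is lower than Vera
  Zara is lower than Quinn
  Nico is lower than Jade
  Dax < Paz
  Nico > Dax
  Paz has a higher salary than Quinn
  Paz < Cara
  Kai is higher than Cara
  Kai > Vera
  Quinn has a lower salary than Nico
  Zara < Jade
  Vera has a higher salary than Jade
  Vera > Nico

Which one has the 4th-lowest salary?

Chaining the given pairs: Zara < Quinn < Dax < Paz < Cara < Nico < Jade < Vera < Kai.
The 4th smallest is Paz.

Paz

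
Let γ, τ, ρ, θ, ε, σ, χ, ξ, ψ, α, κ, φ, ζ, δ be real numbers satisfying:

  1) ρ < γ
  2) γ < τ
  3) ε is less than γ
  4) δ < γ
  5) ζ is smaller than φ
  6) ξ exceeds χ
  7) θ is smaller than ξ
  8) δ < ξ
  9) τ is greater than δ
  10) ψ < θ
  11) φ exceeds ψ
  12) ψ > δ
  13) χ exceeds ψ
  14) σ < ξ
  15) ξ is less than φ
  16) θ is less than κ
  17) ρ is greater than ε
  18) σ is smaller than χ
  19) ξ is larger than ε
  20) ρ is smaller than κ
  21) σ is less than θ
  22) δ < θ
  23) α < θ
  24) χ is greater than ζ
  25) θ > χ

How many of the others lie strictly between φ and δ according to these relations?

4

The relations place δ below φ. An element lies strictly between them when it is forced above δ and also forced below φ.
Above δ: {ψ, χ, γ, θ, κ, τ, ξ}. Below φ: {ε, α, ψ, ζ, σ, χ, θ, ξ}.
Intersection: {ψ, χ, θ, ξ} — 4.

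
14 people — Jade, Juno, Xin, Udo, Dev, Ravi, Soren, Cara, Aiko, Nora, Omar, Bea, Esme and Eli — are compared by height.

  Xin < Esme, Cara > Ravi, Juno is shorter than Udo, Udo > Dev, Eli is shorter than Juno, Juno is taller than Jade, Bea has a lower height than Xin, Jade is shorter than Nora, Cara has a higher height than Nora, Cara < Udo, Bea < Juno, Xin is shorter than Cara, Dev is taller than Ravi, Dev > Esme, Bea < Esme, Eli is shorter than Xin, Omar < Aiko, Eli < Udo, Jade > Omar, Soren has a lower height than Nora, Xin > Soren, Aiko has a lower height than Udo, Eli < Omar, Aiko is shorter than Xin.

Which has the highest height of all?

Chaining downward from Udo: directly below it, Eli, Aiko, Juno, Cara, Dev; then Omar, Bea, Jade, Ravi, Xin, Nora, Esme; then Soren.
That covers every other element, and nothing is given above Udo, so Udo is the highest height.

Udo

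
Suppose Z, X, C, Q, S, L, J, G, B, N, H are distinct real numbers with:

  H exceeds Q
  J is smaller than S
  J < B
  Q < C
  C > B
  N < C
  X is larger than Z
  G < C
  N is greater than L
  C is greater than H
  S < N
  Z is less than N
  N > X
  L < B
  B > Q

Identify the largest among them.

C

Chaining downward from C: directly below it, Q, G, H, B, N; then J, Z, X, S, L.
That covers every other element, and nothing is given above C, so C is the largest.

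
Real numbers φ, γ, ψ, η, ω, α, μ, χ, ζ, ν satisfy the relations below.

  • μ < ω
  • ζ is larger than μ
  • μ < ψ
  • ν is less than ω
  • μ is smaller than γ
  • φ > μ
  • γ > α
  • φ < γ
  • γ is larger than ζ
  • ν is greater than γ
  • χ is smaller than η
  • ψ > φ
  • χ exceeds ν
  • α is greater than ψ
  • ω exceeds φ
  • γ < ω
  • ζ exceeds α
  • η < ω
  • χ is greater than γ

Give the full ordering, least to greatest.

μ < φ < ψ < α < ζ < γ < ν < χ < η < ω

Each adjacent pair is fixed by a given relation: μ < φ; φ < ψ; ψ < α; α < ζ; ζ < γ; γ < ν; ν < χ; χ < η; η < ω. Chaining them end to end gives the full order.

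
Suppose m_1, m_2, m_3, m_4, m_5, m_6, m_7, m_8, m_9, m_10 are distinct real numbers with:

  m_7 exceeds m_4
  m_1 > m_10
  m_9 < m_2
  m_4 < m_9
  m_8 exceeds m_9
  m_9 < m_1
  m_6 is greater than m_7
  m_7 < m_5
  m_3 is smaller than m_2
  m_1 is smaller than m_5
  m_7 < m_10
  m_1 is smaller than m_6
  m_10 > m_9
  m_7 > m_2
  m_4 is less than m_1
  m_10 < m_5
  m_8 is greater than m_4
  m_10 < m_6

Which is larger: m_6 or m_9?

m_6

Following the relations from m_9: m_9 < m_2 < m_7 < m_10 < m_1 < m_6.
So m_9 < m_6; m_6 is the larger of the two.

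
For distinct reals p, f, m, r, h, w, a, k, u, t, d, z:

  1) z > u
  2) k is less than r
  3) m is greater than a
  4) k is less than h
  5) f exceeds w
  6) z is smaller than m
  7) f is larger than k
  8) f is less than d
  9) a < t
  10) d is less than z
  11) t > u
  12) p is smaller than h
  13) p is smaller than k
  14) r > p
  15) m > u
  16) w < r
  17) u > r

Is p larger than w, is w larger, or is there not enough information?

undetermined

Following every chain through w: above w we get f, r, u, d, z, m, t.
p is not reached, and no chain runs the other way from p to w.
So the given relations leave the order of w and p undetermined.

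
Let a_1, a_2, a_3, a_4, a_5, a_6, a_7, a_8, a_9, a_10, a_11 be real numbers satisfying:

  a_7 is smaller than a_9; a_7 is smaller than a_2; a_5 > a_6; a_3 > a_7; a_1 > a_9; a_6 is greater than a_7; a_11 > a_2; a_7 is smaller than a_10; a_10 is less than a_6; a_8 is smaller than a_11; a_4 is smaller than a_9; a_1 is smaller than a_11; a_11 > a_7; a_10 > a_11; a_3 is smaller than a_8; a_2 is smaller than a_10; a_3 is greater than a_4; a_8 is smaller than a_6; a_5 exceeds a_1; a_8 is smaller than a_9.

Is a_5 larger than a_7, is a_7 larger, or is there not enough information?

a_5

Following the relations from a_7: a_7 < a_3 < a_8 < a_9 < a_1 < a_11 < a_10 < a_6 < a_5.
So a_5 is larger.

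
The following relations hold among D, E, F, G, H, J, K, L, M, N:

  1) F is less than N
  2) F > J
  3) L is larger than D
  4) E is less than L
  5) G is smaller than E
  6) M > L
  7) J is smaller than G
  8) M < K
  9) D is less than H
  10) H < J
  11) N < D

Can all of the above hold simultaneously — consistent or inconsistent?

Chaining the given relations yields F < N < D < H < J, so F < J. But one relation states J < F. These cannot both hold.

inconsistent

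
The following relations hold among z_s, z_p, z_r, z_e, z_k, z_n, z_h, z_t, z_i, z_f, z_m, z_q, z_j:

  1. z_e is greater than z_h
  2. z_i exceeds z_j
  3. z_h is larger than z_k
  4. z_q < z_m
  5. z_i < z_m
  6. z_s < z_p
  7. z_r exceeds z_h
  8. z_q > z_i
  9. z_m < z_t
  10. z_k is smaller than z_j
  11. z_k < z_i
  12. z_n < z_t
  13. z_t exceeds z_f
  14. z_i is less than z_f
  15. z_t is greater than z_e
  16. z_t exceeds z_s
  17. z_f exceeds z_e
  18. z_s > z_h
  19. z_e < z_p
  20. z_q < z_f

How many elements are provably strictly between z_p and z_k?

The relations place z_k below z_p. An element lies strictly between them when it is forced above z_k and also forced below z_p.
Above z_k: {z_h, z_r, z_e, z_j, z_s, z_i, z_q, z_m, z_f, z_t}. Below z_p: {z_h, z_e, z_s}.
Intersection: {z_h, z_e, z_s} — 3.

3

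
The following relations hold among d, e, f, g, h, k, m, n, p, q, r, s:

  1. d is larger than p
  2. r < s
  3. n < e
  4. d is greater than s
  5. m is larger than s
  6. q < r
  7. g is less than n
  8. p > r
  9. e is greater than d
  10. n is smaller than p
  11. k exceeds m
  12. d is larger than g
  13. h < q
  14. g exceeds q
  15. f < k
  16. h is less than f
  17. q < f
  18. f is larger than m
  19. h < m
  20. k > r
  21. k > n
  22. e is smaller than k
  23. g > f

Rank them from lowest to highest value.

The consecutive links are each given: h < q; q < r; r < s; s < m; m < f; f < g; g < n; n < p; p < d; d < e; e < k.

h < q < r < s < m < f < g < n < p < d < e < k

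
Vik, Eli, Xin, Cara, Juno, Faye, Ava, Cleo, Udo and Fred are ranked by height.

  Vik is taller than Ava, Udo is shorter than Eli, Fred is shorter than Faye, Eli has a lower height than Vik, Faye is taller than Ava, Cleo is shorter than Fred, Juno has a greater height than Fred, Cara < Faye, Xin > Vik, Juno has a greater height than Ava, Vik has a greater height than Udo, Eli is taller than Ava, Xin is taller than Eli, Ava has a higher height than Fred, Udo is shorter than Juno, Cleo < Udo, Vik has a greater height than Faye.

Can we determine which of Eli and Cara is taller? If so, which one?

Following every chain through Cara: above Cara we get Faye, Vik, Xin.
Eli is not reached, and no chain runs the other way from Eli to Cara.
So the given relations leave the order of Cara and Eli undetermined.

undetermined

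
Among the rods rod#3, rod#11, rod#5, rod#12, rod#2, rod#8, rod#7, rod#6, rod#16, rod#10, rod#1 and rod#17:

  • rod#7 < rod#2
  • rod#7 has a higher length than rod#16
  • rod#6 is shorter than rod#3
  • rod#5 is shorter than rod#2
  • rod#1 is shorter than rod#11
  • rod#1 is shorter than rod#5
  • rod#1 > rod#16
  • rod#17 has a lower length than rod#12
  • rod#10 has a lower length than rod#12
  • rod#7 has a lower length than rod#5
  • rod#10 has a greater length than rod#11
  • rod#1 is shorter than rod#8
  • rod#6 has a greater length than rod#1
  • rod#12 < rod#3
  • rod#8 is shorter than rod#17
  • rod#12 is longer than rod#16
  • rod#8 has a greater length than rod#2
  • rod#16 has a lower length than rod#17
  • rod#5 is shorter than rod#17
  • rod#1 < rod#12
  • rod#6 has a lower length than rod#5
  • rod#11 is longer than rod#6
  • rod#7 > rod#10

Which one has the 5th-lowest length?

rod#10

Chaining the given pairs: rod#16 < rod#1 < rod#6 < rod#11 < rod#10 < rod#7 < rod#5 < rod#2 < rod#8 < rod#17 < rod#12 < rod#3.
The 5th smallest is rod#10.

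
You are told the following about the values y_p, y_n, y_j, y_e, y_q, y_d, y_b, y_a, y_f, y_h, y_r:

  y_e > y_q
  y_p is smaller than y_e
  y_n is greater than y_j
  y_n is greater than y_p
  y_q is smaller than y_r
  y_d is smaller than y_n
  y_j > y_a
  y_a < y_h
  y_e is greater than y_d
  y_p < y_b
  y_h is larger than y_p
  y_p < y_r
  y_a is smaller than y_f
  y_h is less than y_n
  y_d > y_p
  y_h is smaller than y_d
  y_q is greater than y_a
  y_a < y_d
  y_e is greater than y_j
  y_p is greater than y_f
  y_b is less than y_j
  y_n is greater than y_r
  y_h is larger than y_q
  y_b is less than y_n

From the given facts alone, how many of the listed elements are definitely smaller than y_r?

4

The elements the relations force below y_r are y_a, y_q, y_f, y_p — no chain reaches any other.
That is 4.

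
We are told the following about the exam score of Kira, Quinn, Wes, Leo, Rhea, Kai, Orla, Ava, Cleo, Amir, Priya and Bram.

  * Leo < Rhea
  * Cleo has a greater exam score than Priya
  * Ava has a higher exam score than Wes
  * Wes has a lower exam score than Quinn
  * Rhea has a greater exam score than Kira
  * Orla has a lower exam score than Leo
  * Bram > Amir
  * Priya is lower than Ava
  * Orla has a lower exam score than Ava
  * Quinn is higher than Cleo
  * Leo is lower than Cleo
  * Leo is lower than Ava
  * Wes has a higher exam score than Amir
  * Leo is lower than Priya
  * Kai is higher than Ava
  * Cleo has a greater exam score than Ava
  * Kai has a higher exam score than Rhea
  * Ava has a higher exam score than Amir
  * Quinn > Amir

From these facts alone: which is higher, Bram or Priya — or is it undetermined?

Following every chain through Priya: above Priya we get Ava, Kai, Cleo, Quinn; below Priya we get Orla, Leo.
Bram is not reached, and no chain runs the other way from Bram to Priya.
So the given relations leave the order of Priya and Bram undetermined.

undetermined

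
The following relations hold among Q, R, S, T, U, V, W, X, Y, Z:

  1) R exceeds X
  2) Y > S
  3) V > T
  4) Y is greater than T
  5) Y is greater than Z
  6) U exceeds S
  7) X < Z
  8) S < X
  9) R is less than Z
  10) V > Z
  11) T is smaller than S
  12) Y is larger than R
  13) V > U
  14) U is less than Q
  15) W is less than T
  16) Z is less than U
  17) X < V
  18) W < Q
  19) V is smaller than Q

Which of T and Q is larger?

T < S and S < X give T < X.
With X < R: T < S < X < R.
With R < Z: T < S < X < R < Z.
Then Z < U extends the chain to U.
With U < V: T < S < X < R < Z < U < V.
With V < Q: T < S < X < R < Z < U < V < Q.
So T < Q; Q is the larger of the two.

Q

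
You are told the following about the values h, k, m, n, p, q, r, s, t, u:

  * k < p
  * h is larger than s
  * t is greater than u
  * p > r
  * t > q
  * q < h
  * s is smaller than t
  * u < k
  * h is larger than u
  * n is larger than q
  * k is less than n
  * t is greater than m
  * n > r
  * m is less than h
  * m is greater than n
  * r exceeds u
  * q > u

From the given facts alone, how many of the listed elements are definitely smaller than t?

7

The elements the relations force below t are u, k, q, r, n, m, s — no chain reaches any other.
That is 7.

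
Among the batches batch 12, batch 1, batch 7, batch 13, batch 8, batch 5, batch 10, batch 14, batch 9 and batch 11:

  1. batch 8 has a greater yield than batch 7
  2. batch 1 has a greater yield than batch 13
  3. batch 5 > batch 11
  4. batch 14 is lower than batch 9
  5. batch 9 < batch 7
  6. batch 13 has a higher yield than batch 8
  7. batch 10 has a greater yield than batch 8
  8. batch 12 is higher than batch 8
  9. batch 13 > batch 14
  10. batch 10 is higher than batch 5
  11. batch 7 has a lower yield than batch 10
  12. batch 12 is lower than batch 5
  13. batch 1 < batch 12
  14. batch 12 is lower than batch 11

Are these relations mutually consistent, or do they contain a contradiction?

Every relation is compatible with batch 14 < batch 9 < batch 7 < batch 8 < batch 13 < batch 1 < batch 12 < batch 11 < batch 5 < batch 10; the set is consistent.

consistent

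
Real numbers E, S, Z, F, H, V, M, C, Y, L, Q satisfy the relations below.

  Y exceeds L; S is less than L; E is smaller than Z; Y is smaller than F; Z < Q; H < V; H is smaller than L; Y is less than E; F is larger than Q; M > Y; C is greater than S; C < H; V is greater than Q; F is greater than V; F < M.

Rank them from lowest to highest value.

The consecutive links are each given: S < C; C < H; H < L; L < Y; Y < E; E < Z; Z < Q; Q < V; V < F; F < M.

S < C < H < L < Y < E < Z < Q < V < F < M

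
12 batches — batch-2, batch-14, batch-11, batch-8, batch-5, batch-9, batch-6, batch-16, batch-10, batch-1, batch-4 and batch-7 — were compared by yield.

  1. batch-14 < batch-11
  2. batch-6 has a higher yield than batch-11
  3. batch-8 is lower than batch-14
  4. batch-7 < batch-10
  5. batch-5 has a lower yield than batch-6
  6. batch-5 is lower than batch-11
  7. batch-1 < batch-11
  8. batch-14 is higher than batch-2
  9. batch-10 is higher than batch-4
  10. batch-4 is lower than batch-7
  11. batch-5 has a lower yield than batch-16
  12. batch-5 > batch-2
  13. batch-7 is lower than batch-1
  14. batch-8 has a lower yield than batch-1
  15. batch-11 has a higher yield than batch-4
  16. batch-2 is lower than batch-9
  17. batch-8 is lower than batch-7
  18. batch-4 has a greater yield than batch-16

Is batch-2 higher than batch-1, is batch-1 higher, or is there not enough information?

Chaining the given relations: batch-2 < batch-5 < batch-16 < batch-4 < batch-7 < batch-1.
So batch-1 is higher.

batch-1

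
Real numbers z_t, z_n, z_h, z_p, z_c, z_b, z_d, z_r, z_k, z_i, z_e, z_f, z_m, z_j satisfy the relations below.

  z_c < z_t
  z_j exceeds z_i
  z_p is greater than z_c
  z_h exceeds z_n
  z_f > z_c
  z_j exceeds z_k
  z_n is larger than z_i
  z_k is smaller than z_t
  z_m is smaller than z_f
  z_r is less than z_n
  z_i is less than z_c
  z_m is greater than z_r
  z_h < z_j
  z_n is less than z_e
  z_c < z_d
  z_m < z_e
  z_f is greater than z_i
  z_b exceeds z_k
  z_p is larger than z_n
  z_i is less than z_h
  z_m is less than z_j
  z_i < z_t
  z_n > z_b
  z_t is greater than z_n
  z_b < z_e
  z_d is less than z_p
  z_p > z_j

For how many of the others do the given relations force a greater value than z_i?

9

Directly above z_i: z_c, z_n, z_h, z_j, z_t, z_f.
One step further: z_d, z_e, z_p (9 so far).
No other element is forced above z_i by the given relations, so the count is 9.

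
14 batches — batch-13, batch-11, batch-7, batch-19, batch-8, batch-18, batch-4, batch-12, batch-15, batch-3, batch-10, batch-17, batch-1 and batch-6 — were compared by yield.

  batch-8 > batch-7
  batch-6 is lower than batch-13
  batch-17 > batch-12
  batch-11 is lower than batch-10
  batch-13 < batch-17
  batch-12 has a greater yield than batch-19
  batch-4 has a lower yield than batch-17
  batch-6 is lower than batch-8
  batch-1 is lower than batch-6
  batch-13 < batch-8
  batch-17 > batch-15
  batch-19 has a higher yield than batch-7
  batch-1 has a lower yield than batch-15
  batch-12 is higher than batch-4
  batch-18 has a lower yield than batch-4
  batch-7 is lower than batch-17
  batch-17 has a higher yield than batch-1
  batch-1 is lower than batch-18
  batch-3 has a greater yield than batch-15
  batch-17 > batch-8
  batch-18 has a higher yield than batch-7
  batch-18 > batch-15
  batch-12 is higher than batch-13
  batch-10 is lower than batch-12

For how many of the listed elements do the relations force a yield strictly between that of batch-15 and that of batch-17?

3

The relations place batch-15 below batch-17. An element lies strictly between them when it is forced above batch-15 and also forced below batch-17.
Above batch-15: {batch-3, batch-18, batch-4, batch-12}. Below batch-17: {batch-1, batch-7, batch-11, batch-19, batch-18, batch-6, batch-10, batch-4, batch-13, batch-12, batch-8}.
Intersection: {batch-18, batch-4, batch-12} — 3.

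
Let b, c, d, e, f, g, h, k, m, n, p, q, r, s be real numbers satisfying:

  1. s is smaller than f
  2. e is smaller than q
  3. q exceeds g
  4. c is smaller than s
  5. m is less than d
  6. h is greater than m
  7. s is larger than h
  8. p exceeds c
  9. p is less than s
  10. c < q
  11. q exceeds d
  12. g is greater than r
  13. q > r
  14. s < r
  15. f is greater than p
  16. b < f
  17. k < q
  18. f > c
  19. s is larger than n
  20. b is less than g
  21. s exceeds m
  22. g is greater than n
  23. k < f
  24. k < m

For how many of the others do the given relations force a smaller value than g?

From g the given relations immediately reach b, n, r.
From those, s — 4 in total.
From those, c, m, p, h — 8 in total.
From those, k — 9 in total.
No other element is forced below g by the given relations, so the count is 9.

9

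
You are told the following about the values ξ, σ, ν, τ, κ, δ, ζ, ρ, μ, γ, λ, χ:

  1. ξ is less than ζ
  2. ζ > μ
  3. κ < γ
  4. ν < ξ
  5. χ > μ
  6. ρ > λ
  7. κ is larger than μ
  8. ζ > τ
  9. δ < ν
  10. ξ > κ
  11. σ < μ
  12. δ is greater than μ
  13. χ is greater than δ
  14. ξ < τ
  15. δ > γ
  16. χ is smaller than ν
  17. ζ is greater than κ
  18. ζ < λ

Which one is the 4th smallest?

γ

Piecing the relations together gives one ordering: σ < μ < κ < γ < δ < χ < ν < ξ < τ < ζ < λ < ρ.
Counting 4 from the smallest end gives γ.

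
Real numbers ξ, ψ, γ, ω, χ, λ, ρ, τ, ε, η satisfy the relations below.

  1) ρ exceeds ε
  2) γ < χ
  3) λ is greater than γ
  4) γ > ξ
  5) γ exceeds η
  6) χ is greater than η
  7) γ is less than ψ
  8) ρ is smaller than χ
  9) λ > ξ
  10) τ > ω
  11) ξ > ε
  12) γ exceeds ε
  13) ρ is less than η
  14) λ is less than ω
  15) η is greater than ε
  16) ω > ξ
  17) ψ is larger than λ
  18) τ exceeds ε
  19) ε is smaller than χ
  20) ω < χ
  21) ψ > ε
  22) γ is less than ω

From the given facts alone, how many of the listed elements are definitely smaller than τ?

7

The elements the relations force below τ are ε, ρ, ξ, η, γ, λ, ω — no chain reaches any other.
That is 7.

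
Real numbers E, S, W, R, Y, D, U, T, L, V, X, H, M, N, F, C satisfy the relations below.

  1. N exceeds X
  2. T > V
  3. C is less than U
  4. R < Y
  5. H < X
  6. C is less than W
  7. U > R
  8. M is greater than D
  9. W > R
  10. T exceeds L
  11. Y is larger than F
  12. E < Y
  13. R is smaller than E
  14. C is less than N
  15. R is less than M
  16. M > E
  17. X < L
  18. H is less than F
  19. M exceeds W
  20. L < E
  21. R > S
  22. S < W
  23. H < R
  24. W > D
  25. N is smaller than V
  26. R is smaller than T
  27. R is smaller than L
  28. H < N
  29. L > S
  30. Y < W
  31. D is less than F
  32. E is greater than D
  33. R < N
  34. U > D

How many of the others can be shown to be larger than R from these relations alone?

9

The elements the relations force above R are N, V, L, E, Y, W, T, M, U — no chain reaches any other.
That is 9.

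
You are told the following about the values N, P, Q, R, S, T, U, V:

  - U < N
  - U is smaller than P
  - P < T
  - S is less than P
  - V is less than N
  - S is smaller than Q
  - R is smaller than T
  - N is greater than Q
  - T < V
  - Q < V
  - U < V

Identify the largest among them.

S is not greatest since S < Q; U is not greatest since U < P; P is not greatest since P < T; R is not greatest since R < T; Q is not greatest since Q < V; T is not greatest since T < V; V is not greatest since V < N.
Only N has nothing above it, so N is the largest.

N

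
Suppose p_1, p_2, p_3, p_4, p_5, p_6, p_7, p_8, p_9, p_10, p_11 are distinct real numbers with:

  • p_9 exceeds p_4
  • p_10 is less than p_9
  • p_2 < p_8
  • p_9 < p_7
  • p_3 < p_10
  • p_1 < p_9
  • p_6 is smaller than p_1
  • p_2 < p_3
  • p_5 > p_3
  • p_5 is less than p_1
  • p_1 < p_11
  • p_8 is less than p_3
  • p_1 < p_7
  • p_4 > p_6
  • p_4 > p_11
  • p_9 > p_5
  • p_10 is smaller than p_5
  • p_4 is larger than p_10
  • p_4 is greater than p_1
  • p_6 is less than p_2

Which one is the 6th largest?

p_5

Chaining the given pairs: p_6 < p_2 < p_8 < p_3 < p_10 < p_5 < p_1 < p_11 < p_4 < p_9 < p_7.
Counting 6 from the largest end gives p_5.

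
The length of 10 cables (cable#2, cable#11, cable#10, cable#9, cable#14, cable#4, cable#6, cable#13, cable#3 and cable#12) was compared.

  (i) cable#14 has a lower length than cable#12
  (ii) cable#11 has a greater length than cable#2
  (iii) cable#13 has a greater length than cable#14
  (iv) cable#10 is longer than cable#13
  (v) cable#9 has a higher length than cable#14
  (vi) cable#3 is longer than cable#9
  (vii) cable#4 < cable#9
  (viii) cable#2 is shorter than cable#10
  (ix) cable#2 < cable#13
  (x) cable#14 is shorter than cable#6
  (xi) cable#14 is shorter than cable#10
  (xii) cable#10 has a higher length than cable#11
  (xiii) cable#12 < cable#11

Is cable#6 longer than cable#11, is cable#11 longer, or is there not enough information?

undetermined

Following every chain through cable#11: above cable#11 we get cable#10; below cable#11 we get cable#14, cable#12, cable#2.
cable#6 is not reached, and no chain runs the other way from cable#6 to cable#11.
So the given relations leave the order of cable#11 and cable#6 undetermined.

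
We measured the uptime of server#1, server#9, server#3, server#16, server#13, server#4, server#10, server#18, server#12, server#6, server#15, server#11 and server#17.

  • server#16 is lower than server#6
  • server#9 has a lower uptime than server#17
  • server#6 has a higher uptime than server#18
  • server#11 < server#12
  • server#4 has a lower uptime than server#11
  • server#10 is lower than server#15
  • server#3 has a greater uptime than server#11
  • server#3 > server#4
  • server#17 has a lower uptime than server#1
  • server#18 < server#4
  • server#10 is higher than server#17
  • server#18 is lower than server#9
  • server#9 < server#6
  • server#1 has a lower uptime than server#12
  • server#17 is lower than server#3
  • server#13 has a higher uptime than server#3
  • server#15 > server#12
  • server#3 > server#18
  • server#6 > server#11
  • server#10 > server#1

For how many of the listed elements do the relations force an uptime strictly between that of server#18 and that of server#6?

Chaining upward from server#18 reaches: server#4, server#9, server#17, server#11, server#1, server#12, server#10, server#3, server#13, server#15.
Chaining downward from server#6 reaches: server#16, server#4, server#9, server#11.
Strictly between server#18 and server#6 are those in both lists: server#4, server#9, server#11 — 3 elements.

3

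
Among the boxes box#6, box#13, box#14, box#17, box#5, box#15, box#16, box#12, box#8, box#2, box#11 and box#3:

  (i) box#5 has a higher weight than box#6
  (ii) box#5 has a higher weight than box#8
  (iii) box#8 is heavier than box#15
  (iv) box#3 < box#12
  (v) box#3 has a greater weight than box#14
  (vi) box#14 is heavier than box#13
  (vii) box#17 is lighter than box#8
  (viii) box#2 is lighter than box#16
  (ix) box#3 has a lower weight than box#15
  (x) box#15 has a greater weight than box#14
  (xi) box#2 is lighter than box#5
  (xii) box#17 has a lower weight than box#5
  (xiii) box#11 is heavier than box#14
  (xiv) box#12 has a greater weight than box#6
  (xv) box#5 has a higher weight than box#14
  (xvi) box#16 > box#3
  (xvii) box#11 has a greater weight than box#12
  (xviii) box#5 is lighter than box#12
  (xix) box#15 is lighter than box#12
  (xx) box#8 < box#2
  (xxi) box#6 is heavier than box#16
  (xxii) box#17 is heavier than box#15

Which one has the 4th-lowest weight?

box#15

The consecutive relations fix a unique order: box#13 < box#14 < box#3 < box#15 < box#17 < box#8 < box#2 < box#16 < box#6 < box#5 < box#12 < box#11.
Counting 4 from the smallest end gives box#15.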